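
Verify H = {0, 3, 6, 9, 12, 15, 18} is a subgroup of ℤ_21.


Subgroup test for H = {0, 3, 6, 9, 12, 15, 18} in (ℤ_21, +):
(1) 0 ∈ H? Yes
(2) Closure: for all a,b ∈ H, (a+b) mod 21 ∈ H? Yes
(3) Inverses: for all a ∈ H, -a mod 21 ∈ H? Yes

Yes, H is a subgroup of ℤ_21


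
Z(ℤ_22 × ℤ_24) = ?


Z(G) = {g ∈ G | gx = xg for all x ∈ G}
Direct product of abelian groups is abelian, so Z(G) = G

Z(ℤ_22 × ℤ_24) = ℤ_22 × ℤ_24


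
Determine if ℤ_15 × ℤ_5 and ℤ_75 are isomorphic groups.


Comparing ℤ_15 × ℤ_5 and ℤ_75:
gcd(15,5) = 5 ≠ 1. Max element order in ℤ_15×ℤ_5 is lcm(15,5) = 15 < 75, so it has no element of order 75

No, ℤ_15 × ℤ_5 ≇ ℤ_75


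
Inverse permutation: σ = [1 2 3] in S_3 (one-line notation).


To find σ⁻¹, swap domain and range:
σ(1) = 1 → σ⁻¹(1) = 1
σ(2) = 2 → σ⁻¹(2) = 2
σ(3) = 3 → σ⁻¹(3) = 3

σ⁻¹ = [1 2 3]


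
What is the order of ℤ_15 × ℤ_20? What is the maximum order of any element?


|ℤ_15 × ℤ_20| = 15 × 20 = 300
Max element order = lcm(15,20) = 60
Cyclic? No (gcd=5)

|ℤ_15×ℤ_20| = 300, max element order = 60


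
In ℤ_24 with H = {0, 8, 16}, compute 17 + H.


17 + H = {17 + h (mod 24) : h ∈ H}
17+0=17, 17+8=1, 17+16=9
17 + H = {1, 9, 17} = 1 + H

17 + H = {1, 9, 17}


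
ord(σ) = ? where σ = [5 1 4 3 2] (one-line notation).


Cycle decomposition: (1 5 2) (3 4)
Cycle lengths: 3, 2
Order = lcm(3, 2) = 6

ord(σ) = 6


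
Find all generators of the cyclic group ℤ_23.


g generates ℤ_n iff gcd(g,n) = 1
Prime factors of 23: 23
Generators are g ∈ {1,...,22} not divisible by any of these primes.
Generators: {1, 2, 3, 4, 5, 6, 7, 8, 9, 10, 11, 12, 13, 14, 15, 16, 17, 18, 19, 20, 21, 22}
Number of generators = φ(23) = 22

Generators of ℤ_23 = {1, 2, 3, 4, 5, 6, 7, 8, 9, 10, 11, 12, 13, 14, 15, 16, 17, 18, 19, 20, 21, 22}


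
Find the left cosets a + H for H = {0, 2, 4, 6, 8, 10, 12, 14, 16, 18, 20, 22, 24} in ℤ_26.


H = {0, 2, 4, 6, 8, 10, 12, 14, 16, 18, 20, 22, 24}, |H| = 13
Number of cosets = |G|/|H| = 26/13 = 2
0 + H = {0, 2, 4, 6, 8, 10, 12, 14, 16, 18, 20, 22, 24}
1 + H = {1, 3, 5, 7, 9, 11, 13, 15, 17, 19, 21, 23, 25}

Cosets: 0+H={0,2,4,6,8,10,12,14,16,18,20,22,24}; 1+H={1,3,5,7,9,11,13,15,17,19,21,23,25}


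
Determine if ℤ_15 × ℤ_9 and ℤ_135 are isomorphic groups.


Comparing ℤ_15 × ℤ_9 and ℤ_135:
gcd(15,9) = 3 ≠ 1. Max element order in ℤ_15×ℤ_9 is lcm(15,9) = 45 < 135, so it has no element of order 135

No, ℤ_15 × ℤ_9 ≇ ℤ_135


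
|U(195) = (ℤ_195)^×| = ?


U(n) is the group of units mod n; |U(n)| = φ(n)
|U(195)| = φ(195) = 96

|U(195) = (ℤ_195)^×| = 96


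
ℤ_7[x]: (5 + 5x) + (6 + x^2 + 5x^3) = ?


Add coefficients mod 7:
x^0: 5 + 6 = 4 (mod 7)
x^1: 5 + 0 = 5 (mod 7)
x^2: 0 + 1 = 1 (mod 7)
x^3: 0 + 5 = 5 (mod 7)
Result: 4 + 5x + x^2 + 5x^3

f + g = 4 + 5x + x^2 + 5x^3


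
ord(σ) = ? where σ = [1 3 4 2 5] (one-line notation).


Cycle decomposition: (2 3 4)
Cycle lengths: 3
Order = lcm(3) = 3

ord(σ) = 3


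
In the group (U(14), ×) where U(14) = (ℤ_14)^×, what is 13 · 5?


Operation: multiplication mod 14
13 · 5 = (a × b) mod 14 with a = 13, b = 5

13 · 5 = 9


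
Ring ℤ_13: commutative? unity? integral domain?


ℤ_13 is a commutative ring with unity 1; 13 is prime, so ℤ_13 is a field (hence an integral domain)
Commutative: Yes
Integral domain: Yes
Has unity: Yes

ℤ_13: Commutative=Yes, Unity=Yes


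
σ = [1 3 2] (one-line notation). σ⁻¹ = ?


To find σ⁻¹, swap domain and range:
σ(1) = 1 → σ⁻¹(1) = 1
σ(2) = 3 → σ⁻¹(3) = 2
σ(3) = 2 → σ⁻¹(2) = 3

σ⁻¹ = [1 3 2]


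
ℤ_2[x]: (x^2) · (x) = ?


Expand and collect like terms; reduce coefficients mod 2:
x^0: 0·0 = 0 ≡ 0 (mod 2)
x^1: 0·1 + 0·0 = 0 ≡ 0 (mod 2)
x^2: 0·1 + 1·0 = 0 ≡ 0 (mod 2)
x^3: 1·1 = 1 ≡ 1 (mod 2)
Result: x^3

f · g = x^3


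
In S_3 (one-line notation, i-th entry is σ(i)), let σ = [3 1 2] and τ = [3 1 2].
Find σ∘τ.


σ∘τ: apply τ first, then σ
1 →τ 3 →σ 2
2 →τ 1 →σ 3
3 →τ 2 →σ 1

σ∘τ = [2 3 1]


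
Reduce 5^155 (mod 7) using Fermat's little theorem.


Fermat's little theorem: if p is prime and gcd(a,p)=1, then a^(p-1) ≡ 1 (mod p)
p = 7 is prime, gcd(5,7) = 1
Reduce exponent: 155 mod 6 = 5
So 5^155 ≡ 5^5 (mod 7)
5^5 mod 7 = 3

5^155 ≡ 3 (mod 7)


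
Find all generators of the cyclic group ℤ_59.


g generates ℤ_n iff gcd(g,n) = 1
Prime factors of 59: 59
Generators are g ∈ {1,...,58} not divisible by any of these primes.
Generators: {1, 2, 3, 4, 5, 6, 7, 8, 9, 10, 11, 12, 13, 14, 15, 16, 17, 18, 19, 20, 21, 22, 23, 24, 25, 26, 27, 28, 29, 30, 31, 32, 33, 34, 35, 36, 37, 38, 39, 40, 41, 42, 43, 44, 45, 46, 47, 48, 49, 50, 51, 52, 53, 54, 55, 56, 57, 58}
Number of generators = φ(59) = 58

Generators of ℤ_59 = {1, 2, 3, 4, 5, 6, 7, 8, 9, 10, 11, 12, 13, 14, 15, 16, 17, 18, 19, 20, 21, 22, 23, 24, 25, 26, 27, 28, 29, 30, 31, 32, 33, 34, 35, 36, 37, 38, 39, 40, 41, 42, 43, 44, 45, 46, 47, 48, 49, 50, 51, 52, 53, 54, 55, 56, 57, 58}


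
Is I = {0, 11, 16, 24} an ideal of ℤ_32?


Check ideal conditions for I = {0, 11, 16, 24} in ℤ_32:
(1) I is an additive subgroup? No
(2) For r ∈ ℤ_32 and a ∈ I: r·a ∈ I? No  [counterexample: r=2, a=11, r·a mod 32 = 22 ∉ I]

No, I is not an ideal of ℤ_32


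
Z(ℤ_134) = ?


Z(G) = {g ∈ G | gx = xg for all x ∈ G}
ℤ_134 is abelian, so Z(G) = G

Z(ℤ_134) = ℤ_134


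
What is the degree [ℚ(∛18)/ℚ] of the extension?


∛18 has minimal polynomial x³ - 18 (irreducible over ℚ since 18 is not a perfect cube)

[ℚ(∛18)/ℚ] = 3


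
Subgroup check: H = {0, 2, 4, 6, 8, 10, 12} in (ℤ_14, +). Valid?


Subgroup test for H = {0, 2, 4, 6, 8, 10, 12} in (ℤ_14, +):
(1) 0 ∈ H? Yes
(2) Closure: for all a,b ∈ H, (a+b) mod 14 ∈ H? Yes
(3) Inverses: for all a ∈ H, -a mod 14 ∈ H? Yes

Yes, H is a subgroup of ℤ_14


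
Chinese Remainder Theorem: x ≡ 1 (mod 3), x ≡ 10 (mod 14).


m₁ = 3, m₂ = 14, gcd = 1, so CRT applies. M = m₁·m₂ = 42
Let M₁ = M/m₁ = 14, M₂ = M/m₂ = 3
Find y₁ ≡ M₁⁻¹ (mod m₁): 14⁻¹ ≡ 2 (mod 3)
Find y₂ ≡ M₂⁻¹ (mod m₂): 3⁻¹ ≡ 5 (mod 14)
x = a₁·M₁·y₁ + a₂·M₂·y₂ = 1·14·2 + 10·3·5 = 178
Reduce mod 42: x ≡ 10
Check: 10 mod 3 = 1 ✓, 10 mod 14 = 10 ✓

x ≡ 10 (mod 42)


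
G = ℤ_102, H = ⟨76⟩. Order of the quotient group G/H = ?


|⟨76⟩| = n / gcd(76, 102) = 102 / 2 = 51
H is normal (ℤ_102 is abelian).
|G/H| = |G| / |H| = 102 / 51 = 2

|G/H| = 2


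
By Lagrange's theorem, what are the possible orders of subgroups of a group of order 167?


Lagrange's theorem: |H| divides |G|
|G| = 167
Divisors of 167: 1, 167

Possible subgroup orders: {1, 167}


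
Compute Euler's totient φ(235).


Factor n: 235 = 5 × 47
φ(n) = n · ∏(1 - 1/p) over distinct primes p | n
φ(235) = 235 · (1 - 1/5) · (1 - 1/47) = 184

φ(235) = 184


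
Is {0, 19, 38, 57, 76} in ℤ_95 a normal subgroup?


H = {0, 19, 38, 57, 76} in ℤ_95
ℤ_95 is abelian; every subgroup of an abelian group is normal

Yes, normal subgroup


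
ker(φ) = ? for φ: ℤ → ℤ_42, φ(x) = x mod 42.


Kernel = preimage of identity
ker(φ) = {x ∈ ℤ : x ≡ 0 (mod 42)} = 42ℤ = {0, ±42, ±84, ...}

ker(φ) = 42ℤ


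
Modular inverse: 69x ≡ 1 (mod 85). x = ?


Use the extended Euclidean algorithm to write 1 = 69·s + 85·t; then s mod 85 is the inverse.
Euclidean algorithm:
  69 = 0·85 + 69
  85 = 1·69 + 16
  69 = 4·16 + 5
  16 = 3·5 + 1
  5 = 5·1 + 0
gcd(69,85) = 1
Back-substitution gives: 69·(-16) + 85·(13) = 1
So 69⁻¹ ≡ -16 ≡ 69 (mod 85)
Check: 69 × 69 = 4761 ≡ 1 (mod 85) ✓

69⁻¹ ≡ 69 (mod 85)


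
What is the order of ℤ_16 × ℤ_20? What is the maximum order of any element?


|ℤ_16 × ℤ_20| = 16 × 20 = 320
Max element order = lcm(16,20) = 80
Cyclic? No (gcd=4)

|ℤ_16×ℤ_20| = 320, max element order = 80


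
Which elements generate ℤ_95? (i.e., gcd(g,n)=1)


g generates ℤ_n iff gcd(g,n) = 1
Prime factors of 95: 5, 19
Generators are g ∈ {1,...,94} not divisible by any of these primes.
Generators: {1, 2, 3, 4, 6, 7, 8, 9, 11, 12, 13, 14, 16, 17, 18, 21, 22, 23, 24, 26, 27, 28, 29, 31, 32, 33, 34, 36, 37, 39, 41, 42, 43, 44, 46, 47, 48, 49, 51, 52, 53, 54, 56, 58, 59, 61, 62, 63, 64, 66, 67, 68, 69, 71, 72, 73, 74, 77, 78, 79, 81, 82, 83, 84, 86, 87, 88, 89, 91, 92, 93, 94}
Number of generators = φ(95) = 72

Generators of ℤ_95 = {1, 2, 3, 4, 6, 7, 8, 9, 11, 12, 13, 14, 16, 17, 18, 21, 22, 23, 24, 26, 27, 28, 29, 31, 32, 33, 34, 36, 37, 39, 41, 42, 43, 44, 46, 47, 48, 49, 51, 52, 53, 54, 56, 58, 59, 61, 62, 63, 64, 66, 67, 68, 69, 71, 72, 73, 74, 77, 78, 79, 81, 82, 83, 84, 86, 87, 88, 89, 91, 92, 93, 94}


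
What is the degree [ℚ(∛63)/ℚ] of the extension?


∛63 has minimal polynomial x³ - 63 (irreducible over ℚ since 63 is not a perfect cube)

[ℚ(∛63)/ℚ] = 3


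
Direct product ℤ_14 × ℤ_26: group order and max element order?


|ℤ_14 × ℤ_26| = 14 × 26 = 364
Max element order = lcm(14,26) = 182
Cyclic? No (gcd=2)

|ℤ_14×ℤ_26| = 364, max element order = 182


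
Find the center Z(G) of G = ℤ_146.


Z(G) = {g ∈ G | gx = xg for all x ∈ G}
ℤ_146 is abelian, so Z(G) = G

Z(ℤ_146) = ℤ_146


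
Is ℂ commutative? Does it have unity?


ℂ is a field: commutative, has unity, every nonzero element is a unit (hence an integral domain)
Commutative: Yes
Integral domain: Yes
Has unity: Yes

ℂ: Commutative=Yes, Unity=Yes


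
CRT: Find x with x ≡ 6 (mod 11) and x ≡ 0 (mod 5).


m₁ = 11, m₂ = 5, gcd = 1, so CRT applies. M = m₁·m₂ = 55
Let M₁ = M/m₁ = 5, M₂ = M/m₂ = 11
Find y₁ ≡ M₁⁻¹ (mod m₁): 5⁻¹ ≡ 9 (mod 11)
Find y₂ ≡ M₂⁻¹ (mod m₂): 11⁻¹ ≡ 1 (mod 5)
x = a₁·M₁·y₁ + a₂·M₂·y₂ = 6·5·9 + 0·11·1 = 270
Reduce mod 55: x ≡ 50
Check: 50 mod 11 = 6 ✓, 50 mod 5 = 0 ✓

x ≡ 50 (mod 55)


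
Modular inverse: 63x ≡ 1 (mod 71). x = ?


Use the extended Euclidean algorithm to write 1 = 63·s + 71·t; then s mod 71 is the inverse.
Euclidean algorithm:
  63 = 0·71 + 63
  71 = 1·63 + 8
  63 = 7·8 + 7
  8 = 1·7 + 1
  7 = 7·1 + 0
gcd(63,71) = 1
Back-substitution gives: 63·(-9) + 71·(8) = 1
So 63⁻¹ ≡ -9 ≡ 62 (mod 71)
Check: 63 × 62 = 3906 ≡ 1 (mod 71) ✓

63⁻¹ ≡ 62 (mod 71)


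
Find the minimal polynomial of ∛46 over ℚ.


∛46 satisfies x³ - 46 = 0, irreducible over ℚ (no rational root; 46 is not a perfect cube)

Minimal polynomial: x³ - 46


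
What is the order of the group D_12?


|D_n| = 2n (n rotations and n reflections)
|D_12| = 2×12 = 24

|D_12| = 24


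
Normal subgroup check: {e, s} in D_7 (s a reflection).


H = {e, s} in D_7 (s a reflection)
r·s·r⁻¹ = sr⁻² ≠ s for n ≥ 3, so {e, s} is not closed under conjugation

No, not a normal subgroup


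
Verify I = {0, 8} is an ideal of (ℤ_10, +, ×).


Check ideal conditions for I = {0, 8} in ℤ_10:
(1) I is an additive subgroup? No
(2) For r ∈ ℤ_10 and a ∈ I: r·a ∈ I? No  [counterexample: r=2, a=8, r·a mod 10 = 6 ∉ I]

No, I is not an ideal of ℤ_10


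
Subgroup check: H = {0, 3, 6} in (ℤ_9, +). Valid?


Subgroup test for H = {0, 3, 6} in (ℤ_9, +):
(1) 0 ∈ H? Yes
(2) Closure: for all a,b ∈ H, (a+b) mod 9 ∈ H? Yes
(3) Inverses: for all a ∈ H, -a mod 9 ∈ H? Yes

Yes, H is a subgroup of ℤ_9


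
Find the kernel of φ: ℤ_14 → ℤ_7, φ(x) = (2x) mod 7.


Kernel = preimage of identity
ker(φ) = {x ∈ ℤ_14 : 2x ≡ 0 (mod 7)}. Since 7 | 14, φ is well-defined. The kernel is the cyclic subgroup ⟨7⟩ of ℤ_14 (order 2), i.e. {0, 7}

ker(φ) = {0, 7}


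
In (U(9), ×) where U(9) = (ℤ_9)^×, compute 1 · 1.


Operation: multiplication mod 9
1 · 1 = (a × b) mod 9 with a = 1, b = 1

1 · 1 = 1


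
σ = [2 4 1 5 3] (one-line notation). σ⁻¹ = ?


To find σ⁻¹, swap domain and range:
σ(1) = 2 → σ⁻¹(2) = 1
σ(2) = 4 → σ⁻¹(4) = 2
σ(3) = 1 → σ⁻¹(1) = 3
σ(4) = 5 → σ⁻¹(5) = 4
σ(5) = 3 → σ⁻¹(3) = 5

σ⁻¹ = [3 1 5 2 4]


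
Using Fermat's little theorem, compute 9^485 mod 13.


Fermat's little theorem: if p is prime and gcd(a,p)=1, then a^(p-1) ≡ 1 (mod p)
p = 13 is prime, gcd(9,13) = 1
Reduce exponent: 485 mod 12 = 5
So 9^485 ≡ 9^5 (mod 13)
9^5 mod 13 = 3

9^485 ≡ 3 (mod 13)


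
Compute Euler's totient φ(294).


Factor n: 294 = 2 × 3 × 7^2
φ(n) = n · ∏(1 - 1/p) over distinct primes p | n
φ(294) = 294 · (1 - 1/2) · (1 - 1/3) · (1 - 1/7) = 84

φ(294) = 84


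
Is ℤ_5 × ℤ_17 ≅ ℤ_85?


Comparing ℤ_5 × ℤ_17 and ℤ_85:
gcd(5,17) = 1, so ℤ_5 × ℤ_17 ≅ ℤ_85 (CRT)

Yes, ℤ_5 × ℤ_17 ≅ ℤ_85


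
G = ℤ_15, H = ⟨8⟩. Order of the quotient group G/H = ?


|⟨8⟩| = n / gcd(8, 15) = 15 / 1 = 15
H is normal (ℤ_15 is abelian).
|G/H| = |G| / |H| = 15 / 15 = 1

|G/H| = 1


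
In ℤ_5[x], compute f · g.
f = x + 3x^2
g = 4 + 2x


Expand and collect like terms; reduce coefficients mod 5:
x^0: 0·4 = 0 ≡ 0 (mod 5)
x^1: 0·2 + 1·4 = 4 ≡ 4 (mod 5)
x^2: 1·2 + 3·4 = 14 ≡ 4 (mod 5)
x^3: 3·2 = 6 ≡ 1 (mod 5)
Result: 4x + 4x^2 + x^3

f · g = 4x + 4x^2 + x^3


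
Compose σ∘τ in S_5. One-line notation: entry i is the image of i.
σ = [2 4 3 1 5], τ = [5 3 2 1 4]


σ∘τ: apply τ first, then σ
1 →τ 5 →σ 5
2 →τ 3 →σ 3
3 →τ 2 →σ 4
4 →τ 1 →σ 2
5 →τ 4 →σ 1

σ∘τ = [5 3 4 2 1]


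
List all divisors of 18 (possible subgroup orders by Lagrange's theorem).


Lagrange's theorem: |H| divides |G|
|G| = 18
Divisors of 18: 1, 2, 3, 6, 9, 18

Possible subgroup orders: {1, 2, 3, 6, 9, 18}


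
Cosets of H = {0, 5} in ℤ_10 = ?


H = {0, 5}, |H| = 2
Number of cosets = |G|/|H| = 10/2 = 5
0 + H = {0, 5}
1 + H = {1, 6}
2 + H = {2, 7}
3 + H = {3, 8}
4 + H = {4, 9}

Cosets: 0+H={0,5}; 1+H={1,6}; 2+H={2,7}; 3+H={3,8}; 4+H={4,9}


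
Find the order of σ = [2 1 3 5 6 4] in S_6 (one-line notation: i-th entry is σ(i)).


Cycle decomposition: (1 2) (4 5 6)
Cycle lengths: 2, 3
Order = lcm(2, 3) = 6

ord(σ) = 6


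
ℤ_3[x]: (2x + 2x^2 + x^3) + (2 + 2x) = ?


Add coefficients mod 3:
x^0: 0 + 2 = 2 (mod 3)
x^1: 2 + 2 = 1 (mod 3)
x^2: 2 + 0 = 2 (mod 3)
x^3: 1 + 0 = 1 (mod 3)
Result: 2 + x + 2x^2 + x^3

f + g = 2 + x + 2x^2 + x^3


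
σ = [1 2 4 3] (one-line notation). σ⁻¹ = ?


To find σ⁻¹, swap domain and range:
σ(1) = 1 → σ⁻¹(1) = 1
σ(2) = 2 → σ⁻¹(2) = 2
σ(3) = 4 → σ⁻¹(4) = 3
σ(4) = 3 → σ⁻¹(3) = 4

σ⁻¹ = [1 2 4 3]


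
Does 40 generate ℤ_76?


g generates ℤ_n iff gcd(g, n) = 1
gcd(40, 76) = 4
Since gcd = 4 ≠ 1, ⟨40⟩ has order 19 < 76, so 40 is not a generator.

No, 40 does not generate ℤ_76


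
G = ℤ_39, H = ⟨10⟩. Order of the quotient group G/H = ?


|⟨10⟩| = n / gcd(10, 39) = 39 / 1 = 39
H is normal (ℤ_39 is abelian).
|G/H| = |G| / |H| = 39 / 39 = 1

|G/H| = 1


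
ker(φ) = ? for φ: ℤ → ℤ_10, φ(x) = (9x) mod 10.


Kernel = preimage of identity
ker(φ) = {x ∈ ℤ : 9x ≡ 0 (mod 10)}. gcd(9,10) = 1, so 9x ≡ 0 (mod 10) ⟺ x ≡ 0 (mod 10/1 = 10). Hence ker(φ) = 10ℤ

ker(φ) = 10ℤ


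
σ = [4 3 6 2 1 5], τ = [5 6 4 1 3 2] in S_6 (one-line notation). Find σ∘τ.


σ∘τ: apply τ first, then σ
1 →τ 5 →σ 1
2 →τ 6 →σ 5
3 →τ 4 →σ 2
4 →τ 1 →σ 4
5 →τ 3 →σ 6
6 →τ 2 →σ 3

σ∘τ = [1 5 2 4 6 3]


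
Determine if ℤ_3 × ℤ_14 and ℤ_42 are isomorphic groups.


Comparing ℤ_3 × ℤ_14 and ℤ_42:
gcd(3,14) = 1, so ℤ_3 × ℤ_14 ≅ ℤ_42 (CRT)

Yes, ℤ_3 × ℤ_14 ≅ ℤ_42


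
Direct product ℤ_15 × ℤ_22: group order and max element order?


|ℤ_15 × ℤ_22| = 15 × 22 = 330
Max element order = lcm(15,22) = 330
Cyclic? Yes (gcd=1)

|ℤ_15×ℤ_22| = 330, max element order = 330


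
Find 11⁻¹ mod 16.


Use the extended Euclidean algorithm to write 1 = 11·s + 16·t; then s mod 16 is the inverse.
Euclidean algorithm:
  11 = 0·16 + 11
  16 = 1·11 + 5
  11 = 2·5 + 1
  5 = 5·1 + 0
gcd(11,16) = 1
Back-substitution gives: 11·(3) + 16·(-2) = 1
So 11⁻¹ ≡ 3 ≡ 3 (mod 16)
Check: 11 × 3 = 33 ≡ 1 (mod 16) ✓

11⁻¹ ≡ 3 (mod 16)


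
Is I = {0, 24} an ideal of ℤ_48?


Check ideal conditions for I = {0, 24} in ℤ_48:
(1) I is an additive subgroup? Yes
(2) For r ∈ ℤ_48 and a ∈ I: r·a ∈ I? Yes

Yes, I is an ideal of ℤ_48


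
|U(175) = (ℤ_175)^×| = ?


U(n) is the group of units mod n; |U(n)| = φ(n)
|U(175)| = φ(175) = 120

|U(175) = (ℤ_175)^×| = 120


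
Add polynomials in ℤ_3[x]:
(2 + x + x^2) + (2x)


Add coefficients mod 3:
x^0: 2 + 0 = 2 (mod 3)
x^1: 1 + 2 = 0 (mod 3)
x^2: 1 + 0 = 1 (mod 3)
Result: 2 + x^2

f + g = 2 + x^2


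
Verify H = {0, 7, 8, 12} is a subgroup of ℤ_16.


Subgroup test for H = {0, 7, 8, 12} in (ℤ_16, +):
(1) 0 ∈ H? Yes
(2) Closure: for all a,b ∈ H, (a+b) mod 16 ∈ H? No  [counterexample: 7 + 7 = 14 ∉ H]
(3) Inverses: for all a ∈ H, -a mod 16 ∈ H? No

No, H is not a subgroup of ℤ_16


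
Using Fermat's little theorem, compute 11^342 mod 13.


Fermat's little theorem: if p is prime and gcd(a,p)=1, then a^(p-1) ≡ 1 (mod p)
p = 13 is prime, gcd(11,13) = 1
Reduce exponent: 342 mod 12 = 6
So 11^342 ≡ 11^6 (mod 13)
11^6 mod 13 = 12

11^342 ≡ 12 (mod 13)


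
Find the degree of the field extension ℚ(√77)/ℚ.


√77 has minimal polynomial x² - 77 (irreducible over ℚ since 77 is squarefree)

[ℚ(√77)/ℚ] = 2


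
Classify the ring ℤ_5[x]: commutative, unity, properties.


ℤ_5 is a field (n prime), so ℤ_5[x] is a commutative integral domain with unity
Commutative: Yes
Integral domain: Yes
Has unity: Yes

ℤ_5[x]: Commutative=Yes, Unity=Yes


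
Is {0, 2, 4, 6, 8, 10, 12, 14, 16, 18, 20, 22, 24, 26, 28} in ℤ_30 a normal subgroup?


H = {0, 2, 4, 6, 8, 10, 12, 14, 16, 18, 20, 22, 24, 26, 28} in ℤ_30
ℤ_30 is abelian; every subgroup of an abelian group is normal

Yes, normal subgroup


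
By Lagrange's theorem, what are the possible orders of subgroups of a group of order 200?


Lagrange's theorem: |H| divides |G|
|G| = 200
Divisors of 200: 1, 2, 4, 5, 8, 10, 20, 25, 40, 50, 100, 200

Possible subgroup orders: {1, 2, 4, 5, 8, 10, 20, 25, 40, 50, 100, 200}


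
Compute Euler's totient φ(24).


φ(n) = count of k ∈ {1,...,n} with gcd(k,n)=1
Coprimes to 24: {1, 5, 7, 11, 13, 17, 19, 23}
Count: 8

φ(24) = 8


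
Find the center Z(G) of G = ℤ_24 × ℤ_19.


Z(G) = {g ∈ G | gx = xg for all x ∈ G}
Direct product of abelian groups is abelian, so Z(G) = G

Z(ℤ_24 × ℤ_19) = ℤ_24 × ℤ_19


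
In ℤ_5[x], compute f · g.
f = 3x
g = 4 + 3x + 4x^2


Expand and collect like terms; reduce coefficients mod 5:
x^0: 0·4 = 0 ≡ 0 (mod 5)
x^1: 0·3 + 3·4 = 12 ≡ 2 (mod 5)
x^2: 0·4 + 3·3 = 9 ≡ 4 (mod 5)
x^3: 3·4 = 12 ≡ 2 (mod 5)
Result: 2x + 4x^2 + 2x^3

f · g = 2x + 4x^2 + 2x^3


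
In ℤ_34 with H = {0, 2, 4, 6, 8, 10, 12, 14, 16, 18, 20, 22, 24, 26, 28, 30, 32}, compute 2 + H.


2 + H = {2 + h (mod 34) : h ∈ H}
2+0=2, 2+2=4, 2+4=6, 2+6=8, 2+8=10, 2+10=12, 2+12=14, 2+14=16, 2+16=18, 2+18=20, 2+20=22, 2+22=24, 2+24=26, 2+26=28, 2+28=30, 2+30=32, 2+32=0
2 + H = {0, 2, 4, 6, 8, 10, 12, 14, 16, 18, 20, 22, 24, 26, 28, 30, 32} = 0 + H

2 + H = {0, 2, 4, 6, 8, 10, 12, 14, 16, 18, 20, 22, 24, 26, 28, 30, 32}


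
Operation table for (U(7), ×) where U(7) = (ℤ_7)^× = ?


Elements: {1, 2, 3, 4, 5, 6}
Operation: multiplication mod 7
Entry (a, b) = (a × b) mod 7

Cayley table:
  | 1 | 2 | 3 | 4 | 5 | 6
1 | 1 | 2 | 3 | 4 | 5 | 6
2 | 2 | 4 | 6 | 1 | 3 | 5
3 | 3 | 6 | 2 | 5 | 1 | 4
4 | 4 | 1 | 5 | 2 | 6 | 3
5 | 5 | 3 | 1 | 6 | 4 | 2
6 | 6 | 5 | 4 | 3 | 2 | 1


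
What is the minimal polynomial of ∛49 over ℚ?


∛49 satisfies x³ - 49 = 0, irreducible over ℚ (no rational root; 49 is not a perfect cube)

Minimal polynomial: x³ - 49


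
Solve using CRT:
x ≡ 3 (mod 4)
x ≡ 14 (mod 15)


m₁ = 4, m₂ = 15, gcd = 1, so CRT applies. M = m₁·m₂ = 60
Let M₁ = M/m₁ = 15, M₂ = M/m₂ = 4
Find y₁ ≡ M₁⁻¹ (mod m₁): 15⁻¹ ≡ 3 (mod 4)
Find y₂ ≡ M₂⁻¹ (mod m₂): 4⁻¹ ≡ 4 (mod 15)
x = a₁·M₁·y₁ + a₂·M₂·y₂ = 3·15·3 + 14·4·4 = 359
Reduce mod 60: x ≡ 59
Check: 59 mod 4 = 3 ✓, 59 mod 15 = 14 ✓

x ≡ 59 (mod 60)


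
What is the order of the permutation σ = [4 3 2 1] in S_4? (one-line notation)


Cycle decomposition: (1 4) (2 3)
Cycle lengths: 2, 2
Order = lcm(2, 2) = 2

ord(σ) = 2


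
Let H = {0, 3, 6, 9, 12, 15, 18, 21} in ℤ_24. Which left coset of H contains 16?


16 + H = {16 + h (mod 24) : h ∈ H}
16+0=16, 16+3=19, 16+6=22, 16+9=1, 16+12=4, 16+15=7, 16+18=10, 16+21=13
16 + H = {1, 4, 7, 10, 13, 16, 19, 22} = 1 + H

16 + H = {1, 4, 7, 10, 13, 16, 19, 22}


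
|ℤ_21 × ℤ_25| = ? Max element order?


|ℤ_21 × ℤ_25| = 21 × 25 = 525
Max element order = lcm(21,25) = 525
Cyclic? Yes (gcd=1)

|ℤ_21×ℤ_25| = 525, max element order = 525


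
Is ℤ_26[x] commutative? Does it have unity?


ℤ_26 has zero divisors (2·13 ≡ 0), and these lift to constant zero divisors in ℤ_26[x]; so not an integral domain
Commutative: Yes
Integral domain: No
Has unity: Yes

ℤ_26[x]: Commutative=Yes, Unity=Yes


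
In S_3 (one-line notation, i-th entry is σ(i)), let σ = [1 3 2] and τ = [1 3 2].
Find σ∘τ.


σ∘τ: apply τ first, then σ
1 →τ 1 →σ 1
2 →τ 3 →σ 2
3 →τ 2 →σ 3

σ∘τ = [1 2 3]


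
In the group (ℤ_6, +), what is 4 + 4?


Operation: addition mod 6
4 + 4 = (a + b) mod 6 with a = 4, b = 4

4 + 4 = 2


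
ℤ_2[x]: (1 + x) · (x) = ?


Expand and collect like terms; reduce coefficients mod 2:
x^0: 1·0 = 0 ≡ 0 (mod 2)
x^1: 1·1 + 1·0 = 1 ≡ 1 (mod 2)
x^2: 1·1 = 1 ≡ 1 (mod 2)
Result: x + x^2

f · g = x + x^2


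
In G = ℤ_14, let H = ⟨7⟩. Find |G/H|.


|⟨7⟩| = n / gcd(7, 14) = 14 / 7 = 2
H is normal (ℤ_14 is abelian).
|G/H| = |G| / |H| = 14 / 2 = 7

|G/H| = 7


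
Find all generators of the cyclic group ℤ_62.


g generates ℤ_n iff gcd(g,n) = 1
Prime factors of 62: 2, 31
Generators are g ∈ {1,...,61} not divisible by any of these primes.
Generators: {1, 3, 5, 7, 9, 11, 13, 15, 17, 19, 21, 23, 25, 27, 29, 33, 35, 37, 39, 41, 43, 45, 47, 49, 51, 53, 55, 57, 59, 61}
Number of generators = φ(62) = 30

Generators of ℤ_62 = {1, 3, 5, 7, 9, 11, 13, 15, 17, 19, 21, 23, 25, 27, 29, 33, 35, 37, 39, 41, 43, 45, 47, 49, 51, 53, 55, 57, 59, 61}


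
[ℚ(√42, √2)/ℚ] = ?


[ℚ(√42,√2):ℚ] = [ℚ(√42,√2):ℚ(√42)]·[ℚ(√42):ℚ] = 2·2 = 4

[ℚ(√42, √2)/ℚ] = 4


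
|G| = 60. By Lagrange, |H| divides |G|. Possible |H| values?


Lagrange's theorem: |H| divides |G|
|G| = 60
Divisors of 60: 1, 2, 3, 4, 5, 6, 10, 12, 15, 20, 30, 60

Possible subgroup orders: {1, 2, 3, 4, 5, 6, 10, 12, 15, 20, 30, 60}


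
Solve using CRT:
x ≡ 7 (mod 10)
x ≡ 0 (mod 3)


m₁ = 10, m₂ = 3, gcd = 1, so CRT applies. M = m₁·m₂ = 30
Let M₁ = M/m₁ = 3, M₂ = M/m₂ = 10
Find y₁ ≡ M₁⁻¹ (mod m₁): 3⁻¹ ≡ 7 (mod 10)
Find y₂ ≡ M₂⁻¹ (mod m₂): 10⁻¹ ≡ 1 (mod 3)
x = a₁·M₁·y₁ + a₂·M₂·y₂ = 7·3·7 + 0·10·1 = 147
Reduce mod 30: x ≡ 27
Check: 27 mod 10 = 7 ✓, 27 mod 3 = 0 ✓

x ≡ 27 (mod 30)


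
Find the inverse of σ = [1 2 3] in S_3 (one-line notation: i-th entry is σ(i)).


To find σ⁻¹, swap domain and range:
σ(1) = 1 → σ⁻¹(1) = 1
σ(2) = 2 → σ⁻¹(2) = 2
σ(3) = 3 → σ⁻¹(3) = 3

σ⁻¹ = [1 2 3]


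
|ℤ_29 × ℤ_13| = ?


|A × B| = |A| · |B|
|ℤ_29 × ℤ_13| = 29 × 13 = 377

|ℤ_29 × ℤ_13| = 377


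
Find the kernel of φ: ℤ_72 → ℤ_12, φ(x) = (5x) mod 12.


Kernel = preimage of identity
ker(φ) = {x ∈ ℤ_72 : 5x ≡ 0 (mod 12)}. Since 12 | 72, φ is well-defined. The kernel is the cyclic subgroup ⟨12⟩ of ℤ_72 (order 6), i.e. {0, 12, 24, 36, 48, 60}

ker(φ) = {0, 12, 24, 36, 48, 60}


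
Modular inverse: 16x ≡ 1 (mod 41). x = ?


Use the extended Euclidean algorithm to write 1 = 16·s + 41·t; then s mod 41 is the inverse.
Euclidean algorithm:
  16 = 0·41 + 16
  41 = 2·16 + 9
  16 = 1·9 + 7
  9 = 1·7 + 2
  7 = 3·2 + 1
  2 = 2·1 + 0
gcd(16,41) = 1
Back-substitution gives: 16·(18) + 41·(-7) = 1
So 16⁻¹ ≡ 18 ≡ 18 (mod 41)
Check: 16 × 18 = 288 ≡ 1 (mod 41) ✓

16⁻¹ ≡ 18 (mod 41)


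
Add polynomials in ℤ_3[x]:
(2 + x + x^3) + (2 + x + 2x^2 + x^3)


Add coefficients mod 3:
x^0: 2 + 2 = 1 (mod 3)
x^1: 1 + 1 = 2 (mod 3)
x^2: 0 + 2 = 2 (mod 3)
x^3: 1 + 1 = 2 (mod 3)
Result: 1 + 2x + 2x^2 + 2x^3

f + g = 1 + 2x + 2x^2 + 2x^3


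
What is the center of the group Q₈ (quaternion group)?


Z(G) = {g ∈ G | gx = xg for all x ∈ G}
In Q₈ = {±1, ±i, ±j, ±k}, only ±1 commute with every element

Z(Q₈ (quaternion group)) = {1, -1}


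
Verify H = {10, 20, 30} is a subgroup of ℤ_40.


Subgroup test for H = {10, 20, 30} in (ℤ_40, +):
(1) 0 ∈ H? No
(2) Closure: for all a,b ∈ H, (a+b) mod 40 ∈ H? No  [counterexample: 10 + 30 = 0 ∉ H]
(3) Inverses: for all a ∈ H, -a mod 40 ∈ H? Yes

No, H is not a subgroup of ℤ_40


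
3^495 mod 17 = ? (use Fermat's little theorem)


Fermat's little theorem: if p is prime and gcd(a,p)=1, then a^(p-1) ≡ 1 (mod p)
p = 17 is prime, gcd(3,17) = 1
Reduce exponent: 495 mod 16 = 15
So 3^495 ≡ 3^15 (mod 17)
3^15 mod 17 = 6

3^495 ≡ 6 (mod 17)


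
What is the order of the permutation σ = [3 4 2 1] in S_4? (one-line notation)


Cycle decomposition: (1 3 2 4)
Cycle lengths: 4
Order = lcm(4) = 4

ord(σ) = 4


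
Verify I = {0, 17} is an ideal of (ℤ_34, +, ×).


Check ideal conditions for I = {0, 17} in ℤ_34:
(1) I is an additive subgroup? Yes
(2) For r ∈ ℤ_34 and a ∈ I: r·a ∈ I? Yes

Yes, I is an ideal of ℤ_34


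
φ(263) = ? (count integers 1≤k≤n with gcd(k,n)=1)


Factor n: 263 = 263
φ(n) = n · ∏(1 - 1/p) over distinct primes p | n
φ(263) = 263 · (1 - 1/263) = 262

φ(263) = 262


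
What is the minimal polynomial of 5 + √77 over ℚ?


Let α = 5 + √77. Then α - 5 = √77, so (α - 5)² = 77, giving α² - 10α - 52 = 0. Degree 2 and α ∉ ℚ, so this is the minimal polynomial.

Minimal polynomial: x² - 10x - 52


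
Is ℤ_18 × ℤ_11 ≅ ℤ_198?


Comparing ℤ_18 × ℤ_11 and ℤ_198:
gcd(18,11) = 1, so ℤ_18 × ℤ_11 ≅ ℤ_198 (CRT)

Yes, ℤ_18 × ℤ_11 ≅ ℤ_198


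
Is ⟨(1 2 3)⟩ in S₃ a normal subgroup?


H = ⟨(1 2 3)⟩ in S₃
⟨(1 2 3)⟩ has order 3 and index 2 in S₃; index-2 subgroups are normal

Yes, normal subgroup


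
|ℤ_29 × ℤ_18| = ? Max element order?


|ℤ_29 × ℤ_18| = 29 × 18 = 522
Max element order = lcm(29,18) = 522
Cyclic? Yes (gcd=1)

|ℤ_29×ℤ_18| = 522, max element order = 522


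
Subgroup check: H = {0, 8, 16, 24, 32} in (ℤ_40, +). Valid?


Subgroup test for H = {0, 8, 16, 24, 32} in (ℤ_40, +):
(1) 0 ∈ H? Yes
(2) Closure: for all a,b ∈ H, (a+b) mod 40 ∈ H? Yes
(3) Inverses: for all a ∈ H, -a mod 40 ∈ H? Yes

Yes, H is a subgroup of ℤ_40


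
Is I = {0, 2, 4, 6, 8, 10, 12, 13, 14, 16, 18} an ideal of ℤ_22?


Check ideal conditions for I = {0, 2, 4, 6, 8, 10, 12, 13, 14, 16, 18} in ℤ_22:
(1) I is an additive subgroup? No
(2) For r ∈ ℤ_22 and a ∈ I: r·a ∈ I? No  [counterexample: r=2, a=10, r·a mod 22 = 20 ∉ I]

No, I is not an ideal of ℤ_22


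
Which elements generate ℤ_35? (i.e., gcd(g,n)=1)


g generates ℤ_n iff gcd(g,n) = 1
Prime factors of 35: 5, 7
Generators are g ∈ {1,...,34} not divisible by any of these primes.
Generators: {1, 2, 3, 4, 6, 8, 9, 11, 12, 13, 16, 17, 18, 19, 22, 23, 24, 26, 27, 29, 31, 32, 33, 34}
Number of generators = φ(35) = 24

Generators of ℤ_35 = {1, 2, 3, 4, 6, 8, 9, 11, 12, 13, 16, 17, 18, 19, 22, 23, 24, 26, 27, 29, 31, 32, 33, 34}


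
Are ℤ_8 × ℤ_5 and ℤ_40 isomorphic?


Comparing ℤ_8 × ℤ_5 and ℤ_40:
gcd(8,5) = 1, so ℤ_8 × ℤ_5 ≅ ℤ_40 (CRT)

Yes, ℤ_8 × ℤ_5 ≅ ℤ_40


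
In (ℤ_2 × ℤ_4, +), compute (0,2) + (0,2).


Operation: componentwise addition mod (2, 4)
(0,2) + (0,2) = ((a₁+b₁) mod 2, (a₂+b₂) mod 4) with a = (0,2), b = (0,2)

(0,2) + (0,2) = (0,0)


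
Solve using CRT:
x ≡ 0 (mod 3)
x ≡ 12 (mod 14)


m₁ = 3, m₂ = 14, gcd = 1, so CRT applies. M = m₁·m₂ = 42
Let M₁ = M/m₁ = 14, M₂ = M/m₂ = 3
Find y₁ ≡ M₁⁻¹ (mod m₁): 14⁻¹ ≡ 2 (mod 3)
Find y₂ ≡ M₂⁻¹ (mod m₂): 3⁻¹ ≡ 5 (mod 14)
x = a₁·M₁·y₁ + a₂·M₂·y₂ = 0·14·2 + 12·3·5 = 180
Reduce mod 42: x ≡ 12
Check: 12 mod 3 = 0 ✓, 12 mod 14 = 12 ✓

x ≡ 12 (mod 42)


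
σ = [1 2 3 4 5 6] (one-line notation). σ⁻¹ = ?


To find σ⁻¹, swap domain and range:
σ(1) = 1 → σ⁻¹(1) = 1
σ(2) = 2 → σ⁻¹(2) = 2
σ(3) = 3 → σ⁻¹(3) = 3
σ(4) = 4 → σ⁻¹(4) = 4
σ(5) = 5 → σ⁻¹(5) = 5
σ(6) = 6 → σ⁻¹(6) = 6

σ⁻¹ = [1 2 3 4 5 6]


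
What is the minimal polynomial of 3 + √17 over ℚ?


Let α = 3 + √17. Then α - 3 = √17, so (α - 3)² = 17, giving α² - 6α - 8 = 0. Degree 2 and α ∉ ℚ, so this is the minimal polynomial.

Minimal polynomial: x² - 6x - 8


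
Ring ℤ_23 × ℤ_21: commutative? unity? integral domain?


Direct product ring; commutative with unity (1,1); but (1,0)·(0,1) = (0,0) gives zero divisors, so not an integral domain
Commutative: Yes
Integral domain: No
Has unity: Yes

ℤ_23 × ℤ_21: Commutative=Yes, Unity=Yes


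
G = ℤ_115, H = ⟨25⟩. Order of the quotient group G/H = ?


|⟨25⟩| = n / gcd(25, 115) = 115 / 5 = 23
H is normal (ℤ_115 is abelian).
|G/H| = |G| / |H| = 115 / 23 = 5

|G/H| = 5


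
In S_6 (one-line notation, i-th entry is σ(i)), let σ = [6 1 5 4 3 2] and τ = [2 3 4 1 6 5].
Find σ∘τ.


σ∘τ: apply τ first, then σ
1 →τ 2 →σ 1
2 →τ 3 →σ 5
3 →τ 4 →σ 4
4 →τ 1 →σ 6
5 →τ 6 →σ 2
6 →τ 5 →σ 3

σ∘τ = [1 5 4 6 2 3]


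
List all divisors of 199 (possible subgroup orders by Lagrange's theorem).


Lagrange's theorem: |H| divides |G|
|G| = 199
Divisors of 199: 1, 199

Possible subgroup orders: {1, 199}


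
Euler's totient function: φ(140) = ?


Factor n: 140 = 2^2 × 5 × 7
φ(n) = n · ∏(1 - 1/p) over distinct primes p | n
φ(140) = 140 · (1 - 1/2) · (1 - 1/5) · (1 - 1/7) = 48

φ(140) = 48


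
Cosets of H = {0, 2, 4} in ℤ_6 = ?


H = {0, 2, 4}, |H| = 3
Number of cosets = |G|/|H| = 6/3 = 2
0 + H = {0, 2, 4}
1 + H = {1, 3, 5}

Cosets: 0+H={0,2,4}; 1+H={1,3,5}


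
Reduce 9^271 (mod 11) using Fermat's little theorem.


Fermat's little theorem: if p is prime and gcd(a,p)=1, then a^(p-1) ≡ 1 (mod p)
p = 11 is prime, gcd(9,11) = 1
Reduce exponent: 271 mod 10 = 1
So 9^271 ≡ 9^1 (mod 11)
9^1 mod 11 = 9

9^271 ≡ 9 (mod 11)


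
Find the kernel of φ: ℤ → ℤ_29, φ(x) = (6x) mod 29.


Kernel = preimage of identity
ker(φ) = {x ∈ ℤ : 6x ≡ 0 (mod 29)}. gcd(6,29) = 1, so 6x ≡ 0 (mod 29) ⟺ x ≡ 0 (mod 29/1 = 29). Hence ker(φ) = 29ℤ

ker(φ) = 29ℤ


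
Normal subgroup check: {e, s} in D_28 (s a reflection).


H = {e, s} in D_28 (s a reflection)
r·s·r⁻¹ = sr⁻² ≠ s for n ≥ 3, so {e, s} is not closed under conjugation

No, not a normal subgroup


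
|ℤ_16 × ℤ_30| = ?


|A × B| = |A| · |B|
|ℤ_16 × ℤ_30| = 16 × 30 = 480

|ℤ_16 × ℤ_30| = 480


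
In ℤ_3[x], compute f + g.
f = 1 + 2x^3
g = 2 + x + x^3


Add coefficients mod 3:
x^0: 1 + 2 = 0 (mod 3)
x^1: 0 + 1 = 1 (mod 3)
x^2: 0 + 0 = 0 (mod 3)
x^3: 2 + 1 = 0 (mod 3)
Result: x

f + g = x


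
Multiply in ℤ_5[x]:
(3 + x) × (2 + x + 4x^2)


Expand and collect like terms; reduce coefficients mod 5:
x^0: 3·2 = 6 ≡ 1 (mod 5)
x^1: 3·1 + 1·2 = 5 ≡ 0 (mod 5)
x^2: 3·4 + 1·1 = 13 ≡ 3 (mod 5)
x^3: 1·4 = 4 ≡ 4 (mod 5)
Result: 1 + 3x^2 + 4x^3

f · g = 1 + 3x^2 + 4x^3


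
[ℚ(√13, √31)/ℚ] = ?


[ℚ(√13,√31):ℚ] = [ℚ(√13,√31):ℚ(√13)]·[ℚ(√13):ℚ] = 2·2 = 4

[ℚ(√13, √31)/ℚ] = 4


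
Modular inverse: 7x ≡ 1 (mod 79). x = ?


Use the extended Euclidean algorithm to write 1 = 7·s + 79·t; then s mod 79 is the inverse.
Euclidean algorithm:
  7 = 0·79 + 7
  79 = 11·7 + 2
  7 = 3·2 + 1
  2 = 2·1 + 0
gcd(7,79) = 1
Back-substitution gives: 7·(34) + 79·(-3) = 1
So 7⁻¹ ≡ 34 ≡ 34 (mod 79)
Check: 7 × 34 = 238 ≡ 1 (mod 79) ✓

7⁻¹ ≡ 34 (mod 79)


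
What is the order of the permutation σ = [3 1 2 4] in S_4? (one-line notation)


Cycle decomposition: (1 3 2)
Cycle lengths: 3
Order = lcm(3) = 3

ord(σ) = 3


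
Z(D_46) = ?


Z(G) = {g ∈ G | gx = xg for all x ∈ G}
For even n, Z(D_n) = {e, r^(n/2)}: the 180° rotation r^23 commutes with every reflection and rotation

Z(D_46) = {e, r^23}


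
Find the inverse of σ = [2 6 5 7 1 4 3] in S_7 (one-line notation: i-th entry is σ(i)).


To find σ⁻¹, swap domain and range:
σ(1) = 2 → σ⁻¹(2) = 1
σ(2) = 6 → σ⁻¹(6) = 2
σ(3) = 5 → σ⁻¹(5) = 3
σ(4) = 7 → σ⁻¹(7) = 4
σ(5) = 1 → σ⁻¹(1) = 5
σ(6) = 4 → σ⁻¹(4) = 6
σ(7) = 3 → σ⁻¹(3) = 7

σ⁻¹ = [5 1 7 6 3 2 4]


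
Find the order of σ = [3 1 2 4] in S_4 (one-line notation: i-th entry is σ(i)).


Cycle decomposition: (1 3 2)
Cycle lengths: 3
Order = lcm(3) = 3

ord(σ) = 3


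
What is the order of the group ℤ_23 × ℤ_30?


|A × B| = |A| · |B|
|ℤ_23 × ℤ_30| = 23 × 30 = 690

|ℤ_23 × ℤ_30| = 690


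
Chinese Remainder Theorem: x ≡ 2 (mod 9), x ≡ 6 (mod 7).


m₁ = 9, m₂ = 7, gcd = 1, so CRT applies. M = m₁·m₂ = 63
Let M₁ = M/m₁ = 7, M₂ = M/m₂ = 9
Find y₁ ≡ M₁⁻¹ (mod m₁): 7⁻¹ ≡ 4 (mod 9)
Find y₂ ≡ M₂⁻¹ (mod m₂): 9⁻¹ ≡ 4 (mod 7)
x = a₁·M₁·y₁ + a₂·M₂·y₂ = 2·7·4 + 6·9·4 = 272
Reduce mod 63: x ≡ 20
Check: 20 mod 9 = 2 ✓, 20 mod 7 = 6 ✓

x ≡ 20 (mod 63)


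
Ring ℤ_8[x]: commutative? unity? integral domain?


ℤ_8 has zero divisors (2·4 ≡ 0), and these lift to constant zero divisors in ℤ_8[x]; so not an integral domain
Commutative: Yes
Integral domain: No
Has unity: Yes

ℤ_8[x]: Commutative=Yes, Unity=Yes


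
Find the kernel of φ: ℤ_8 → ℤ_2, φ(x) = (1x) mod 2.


Kernel = preimage of identity
ker(φ) = {x ∈ ℤ_8 : 1x ≡ 0 (mod 2)}. Since 2 | 8, φ is well-defined. The kernel is the cyclic subgroup ⟨2⟩ of ℤ_8 (order 4), i.e. {0, 2, 4, 6}

ker(φ) = {0, 2, 4, 6}


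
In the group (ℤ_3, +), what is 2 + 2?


Operation: addition mod 3
2 + 2 = (a + b) mod 3 with a = 2, b = 2

2 + 2 = 1


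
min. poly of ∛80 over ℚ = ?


∛80 satisfies x³ - 80 = 0, irreducible over ℚ (no rational root; 80 is not a perfect cube)

Minimal polynomial: x³ - 80


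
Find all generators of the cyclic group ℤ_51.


g generates ℤ_n iff gcd(g,n) = 1
Prime factors of 51: 3, 17
Generators are g ∈ {1,...,50} not divisible by any of these primes.
Generators: {1, 2, 4, 5, 7, 8, 10, 11, 13, 14, 16, 19, 20, 22, 23, 25, 26, 28, 29, 31, 32, 35, 37, 38, 40, 41, 43, 44, 46, 47, 49, 50}
Number of generators = φ(51) = 32

Generators of ℤ_51 = {1, 2, 4, 5, 7, 8, 10, 11, 13, 14, 16, 19, 20, 22, 23, 25, 26, 28, 29, 31, 32, 35, 37, 38, 40, 41, 43, 44, 46, 47, 49, 50}


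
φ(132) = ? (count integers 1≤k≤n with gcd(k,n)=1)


Factor n: 132 = 2^2 × 3 × 11
φ(n) = n · ∏(1 - 1/p) over distinct primes p | n
φ(132) = 132 · (1 - 1/2) · (1 - 1/3) · (1 - 1/11) = 40

φ(132) = 40


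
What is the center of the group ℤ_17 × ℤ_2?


Z(G) = {g ∈ G | gx = xg for all x ∈ G}
Direct product of abelian groups is abelian, so Z(G) = G

Z(ℤ_17 × ℤ_2) = ℤ_17 × ℤ_2


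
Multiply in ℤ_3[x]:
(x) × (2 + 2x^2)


Expand and collect like terms; reduce coefficients mod 3:
x^0: 0·2 = 0 ≡ 0 (mod 3)
x^1: 0·0 + 1·2 = 2 ≡ 2 (mod 3)
x^2: 0·2 + 1·0 = 0 ≡ 0 (mod 3)
x^3: 1·2 = 2 ≡ 2 (mod 3)
Result: 2x + 2x^3

f · g = 2x + 2x^3


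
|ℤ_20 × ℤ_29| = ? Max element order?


|ℤ_20 × ℤ_29| = 20 × 29 = 580
Max element order = lcm(20,29) = 580
Cyclic? Yes (gcd=1)

|ℤ_20×ℤ_29| = 580, max element order = 580


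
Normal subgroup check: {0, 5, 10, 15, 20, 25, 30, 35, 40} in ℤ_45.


H = {0, 5, 10, 15, 20, 25, 30, 35, 40} in ℤ_45
ℤ_45 is abelian; every subgroup of an abelian group is normal

Yes, normal subgroup


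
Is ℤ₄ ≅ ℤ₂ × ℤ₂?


Comparing ℤ₄ and ℤ₂ × ℤ₂:
ℤ₄ has an element of order 4; ℤ₂×ℤ₂ has exponent 2

No, ℤ₄ ≇ ℤ₂ × ℤ₂


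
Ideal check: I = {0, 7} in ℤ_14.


Check ideal conditions for I = {0, 7} in ℤ_14:
(1) I is an additive subgroup? Yes
(2) For r ∈ ℤ_14 and a ∈ I: r·a ∈ I? Yes

Yes, I is an ideal of ℤ_14


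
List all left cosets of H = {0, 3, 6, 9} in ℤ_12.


H = {0, 3, 6, 9}, |H| = 4
Number of cosets = |G|/|H| = 12/4 = 3
0 + H = {0, 3, 6, 9}
1 + H = {1, 4, 7, 10}
2 + H = {2, 5, 8, 11}

Cosets: 0+H={0,3,6,9}; 1+H={1,4,7,10}; 2+H={2,5,8,11}


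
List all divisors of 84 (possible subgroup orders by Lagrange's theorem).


Lagrange's theorem: |H| divides |G|
|G| = 84
Divisors of 84: 1, 2, 3, 4, 6, 7, 12, 14, 21, 28, 42, 84

Possible subgroup orders: {1, 2, 3, 4, 6, 7, 12, 14, 21, 28, 42, 84}


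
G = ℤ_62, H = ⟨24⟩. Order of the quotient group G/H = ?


|⟨24⟩| = n / gcd(24, 62) = 62 / 2 = 31
H is normal (ℤ_62 is abelian).
|G/H| = |G| / |H| = 62 / 31 = 2

|G/H| = 2


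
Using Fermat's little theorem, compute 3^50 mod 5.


Fermat's little theorem: if p is prime and gcd(a,p)=1, then a^(p-1) ≡ 1 (mod p)
p = 5 is prime, gcd(3,5) = 1
Reduce exponent: 50 mod 4 = 2
So 3^50 ≡ 3^2 (mod 5)
3^2 mod 5 = 4

3^50 ≡ 4 (mod 5)


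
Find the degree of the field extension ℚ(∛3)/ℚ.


∛3 has minimal polynomial x³ - 3 (irreducible over ℚ since 3 is not a perfect cube)

[ℚ(∛3)/ℚ] = 3


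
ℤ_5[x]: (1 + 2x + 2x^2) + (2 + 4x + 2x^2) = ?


Add coefficients mod 5:
x^0: 1 + 2 = 3 (mod 5)
x^1: 2 + 4 = 1 (mod 5)
x^2: 2 + 2 = 4 (mod 5)
Result: 3 + x + 4x^2

f + g = 3 + x + 4x^2


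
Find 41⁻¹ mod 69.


Use the extended Euclidean algorithm to write 1 = 41·s + 69·t; then s mod 69 is the inverse.
Euclidean algorithm:
  41 = 0·69 + 41
  69 = 1·41 + 28
  41 = 1·28 + 13
  28 = 2·13 + 2
  13 = 6·2 + 1
  2 = 2·1 + 0
gcd(41,69) = 1
Back-substitution gives: 41·(32) + 69·(-19) = 1
So 41⁻¹ ≡ 32 ≡ 32 (mod 69)
Check: 41 × 32 = 1312 ≡ 1 (mod 69) ✓

41⁻¹ ≡ 32 (mod 69)


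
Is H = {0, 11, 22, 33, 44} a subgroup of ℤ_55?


Subgroup test for H = {0, 11, 22, 33, 44} in (ℤ_55, +):
(1) 0 ∈ H? Yes
(2) Closure: for all a,b ∈ H, (a+b) mod 55 ∈ H? Yes
(3) Inverses: for all a ∈ H, -a mod 55 ∈ H? Yes

Yes, H is a subgroup of ℤ_55


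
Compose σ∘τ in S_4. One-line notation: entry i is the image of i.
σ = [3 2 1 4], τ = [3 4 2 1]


σ∘τ: apply τ first, then σ
1 →τ 3 →σ 1
2 →τ 4 →σ 4
3 →τ 2 →σ 2
4 →τ 1 →σ 3

σ∘τ = [1 4 2 3]


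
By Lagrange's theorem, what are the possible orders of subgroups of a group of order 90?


Lagrange's theorem: |H| divides |G|
|G| = 90
Divisors of 90: 1, 2, 3, 5, 6, 9, 10, 15, 18, 30, 45, 90

Possible subgroup orders: {1, 2, 3, 5, 6, 9, 10, 15, 18, 30, 45, 90}
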